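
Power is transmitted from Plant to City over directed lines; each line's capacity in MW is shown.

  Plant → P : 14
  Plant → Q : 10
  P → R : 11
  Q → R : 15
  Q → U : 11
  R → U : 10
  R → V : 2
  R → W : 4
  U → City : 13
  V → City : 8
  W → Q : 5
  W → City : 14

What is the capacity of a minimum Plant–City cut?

Augment Plant→Q→U→City: bottleneck 10, flow now 10.
Augment Plant→P→R→U→City: bottleneck 3, flow now 13.
Augment Plant→P→R→V→City: bottleneck 2, flow now 15.
Augment Plant→P→R→W→City: bottleneck 4, flow now 19.
No augmenting path remains; maximum flow = 19.
By max-flow min-cut, the minimum cut capacity equals the max flow.
In the residual graph, reachable from Plant: {Plant, P, Q, R, U}.
Min-cut edges: R→V (2), R→W (4), U→City (13); capacity 2 + 4 + 13 = 19.

19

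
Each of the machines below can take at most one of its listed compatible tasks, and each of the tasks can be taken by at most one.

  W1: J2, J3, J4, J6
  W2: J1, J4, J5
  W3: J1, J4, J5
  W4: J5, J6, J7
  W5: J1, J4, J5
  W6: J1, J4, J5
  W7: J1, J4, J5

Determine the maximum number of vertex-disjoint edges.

Unit-capacity flow: source→left, listed edges, right→sink; max matching = max flow.
Augmenting path W1→J2 (+1); matched 1.
Augmenting path W2→J1 (+1); matched 2.
Augmenting path W3→J4 (+1); matched 3.
Augmenting path W4→J5 (+1); matched 4.
Augmenting path W5→J5→W4→J6 (+1); matched 5.
No augmenting path remains; maximum matching = 5.
König certificate: {W1, W4, J1, J4, J5} is a vertex cover of size 5 (every listed pair touches it), so no matching can be larger.

5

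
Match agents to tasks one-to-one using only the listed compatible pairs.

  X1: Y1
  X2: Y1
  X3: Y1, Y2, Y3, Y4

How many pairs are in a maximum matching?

2

Unit-capacity flow: source→left, listed edges, right→sink; max matching = max flow.
Augmenting path X1→Y1 (+1); matched 1.
Augmenting path X3→Y2 (+1); matched 2.
No augmenting path remains; maximum matching = 2.
König certificate: {X3, Y1} is a vertex cover of size 2 (every listed pair touches it), so no matching can be larger.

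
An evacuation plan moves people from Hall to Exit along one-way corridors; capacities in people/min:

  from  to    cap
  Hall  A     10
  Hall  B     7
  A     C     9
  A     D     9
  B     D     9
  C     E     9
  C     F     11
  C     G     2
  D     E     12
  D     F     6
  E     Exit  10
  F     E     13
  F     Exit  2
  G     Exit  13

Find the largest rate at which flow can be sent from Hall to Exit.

14

Augment Hall→A→C→E→Exit: bottleneck 9, flow now 9.
Augment Hall→A→D→E→Exit: bottleneck 1, flow now 10.
Augment Hall→B→D→F→Exit: bottleneck 2, flow now 12.
Augment Hall→B→D→E→C→G→Exit: bottleneck 2, flow now 14. (uses reverse residual edge)
No augmenting path remains; maximum flow = 14.
In the residual graph, reachable from Hall: {Hall, A, B, C, D, E, F}.
Min-cut edges: C→G (2), E→Exit (10), F→Exit (2); capacity 2 + 10 + 2 = 14.
This cut is saturated, so no flow can exceed 14.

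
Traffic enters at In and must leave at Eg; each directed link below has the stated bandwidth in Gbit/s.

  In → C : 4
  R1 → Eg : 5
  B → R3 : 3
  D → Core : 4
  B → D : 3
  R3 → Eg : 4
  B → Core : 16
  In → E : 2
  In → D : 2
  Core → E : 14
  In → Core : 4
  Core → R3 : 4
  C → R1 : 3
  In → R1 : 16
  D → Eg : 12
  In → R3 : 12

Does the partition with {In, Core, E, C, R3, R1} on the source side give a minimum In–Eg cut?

Given cut capacity: 2 + 4 + 5 = 11.
Augment In→D→Eg: bottleneck 2, flow now 2.
Augment In→R3→Eg: bottleneck 4, flow now 6.
Augment In→R1→Eg: bottleneck 5, flow now 11.
No augmenting path remains; maximum flow = 11.
Cut capacity 11 equals the max flow, so it is a minimum cut.

Yes — it is a minimum cut (capacity 11).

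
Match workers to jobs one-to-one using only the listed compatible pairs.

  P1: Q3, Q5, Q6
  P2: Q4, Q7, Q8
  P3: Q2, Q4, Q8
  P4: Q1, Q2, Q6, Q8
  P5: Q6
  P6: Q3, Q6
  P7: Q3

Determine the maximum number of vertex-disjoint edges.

Unit-capacity flow: source→left, listed edges, right→sink; max matching = max flow.
Augmenting path P1→Q3 (+1); matched 1.
Augmenting path P2→Q4 (+1); matched 2.
Augmenting path P3→Q2 (+1); matched 3.
Augmenting path P4→Q1 (+1); matched 4.
Augmenting path P5→Q6 (+1); matched 5.
Augmenting path P6→Q3→P1→Q5 (+1); matched 6.
No augmenting path remains; maximum matching = 6.
König certificate: {P1, P2, P3, P4, Q3, Q6} is a vertex cover of size 6 (every listed pair touches it), so no matching can be larger.

6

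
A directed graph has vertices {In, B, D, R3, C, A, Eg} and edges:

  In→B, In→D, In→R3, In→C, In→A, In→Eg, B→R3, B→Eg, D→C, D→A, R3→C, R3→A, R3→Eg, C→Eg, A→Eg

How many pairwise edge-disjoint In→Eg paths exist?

5

Assign every edge capacity 1; by Menger, the answer equals the max flow.
Path In→Eg (+1); total 1.
Path In→B→Eg (+1); total 2.
Path In→R3→Eg (+1); total 3.
Path In→C→Eg (+1); total 4.
Path In→A→Eg (+1); total 5.
No residual In→Eg path; max flow = 5.
Certifying cut of size 5: {A→Eg, C→Eg, In→B, In→Eg, In→R3}.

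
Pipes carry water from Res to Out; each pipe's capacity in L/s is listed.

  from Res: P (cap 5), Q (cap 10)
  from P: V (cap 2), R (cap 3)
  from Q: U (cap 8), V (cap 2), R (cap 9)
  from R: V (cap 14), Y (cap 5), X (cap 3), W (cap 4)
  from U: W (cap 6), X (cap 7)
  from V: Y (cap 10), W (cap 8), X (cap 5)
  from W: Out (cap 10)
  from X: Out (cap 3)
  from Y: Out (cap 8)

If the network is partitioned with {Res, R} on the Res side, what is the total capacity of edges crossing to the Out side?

41

Edges leaving {Res, R}: Res→P (5), Res→Q (10), R→V (14), R→W (4), R→X (3), R→Y (5).
Cut capacity = 5 + 10 + 14 + 4 + 3 + 5 = 41.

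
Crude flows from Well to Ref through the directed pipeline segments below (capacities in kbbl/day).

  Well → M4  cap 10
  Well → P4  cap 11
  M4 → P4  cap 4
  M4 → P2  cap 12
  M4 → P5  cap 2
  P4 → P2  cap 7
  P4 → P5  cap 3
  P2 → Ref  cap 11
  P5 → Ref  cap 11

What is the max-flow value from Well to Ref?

16

Augment Well→M4→P2→Ref: bottleneck 10, flow now 10.
Augment Well→P4→P2→Ref: bottleneck 1, flow now 11.
Augment Well→P4→P5→Ref: bottleneck 3, flow now 14.
Augment Well→P4→P2→M4→P5→Ref: bottleneck 2, flow now 16. (uses reverse residual edge)
No augmenting path remains; maximum flow = 16.
In the residual graph, reachable from Well: {Well, M4, P4, P2}.
Min-cut edges: M4→P5 (2), P4→P5 (3), P2→Ref (11); capacity 2 + 3 + 11 = 16.
This cut is saturated, so no flow can exceed 16.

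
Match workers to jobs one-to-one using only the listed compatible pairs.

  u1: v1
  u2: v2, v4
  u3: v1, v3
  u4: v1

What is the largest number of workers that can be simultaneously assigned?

3

Unit-capacity flow: source→left, listed edges, right→sink; max matching = max flow.
Augmenting path u1→v1 (+1); matched 1.
Augmenting path u2→v2 (+1); matched 2.
Augmenting path u3→v3 (+1); matched 3.
No augmenting path remains; maximum matching = 3.
König certificate: {u2, u3, v1} is a vertex cover of size 3 (every listed pair touches it), so no matching can be larger.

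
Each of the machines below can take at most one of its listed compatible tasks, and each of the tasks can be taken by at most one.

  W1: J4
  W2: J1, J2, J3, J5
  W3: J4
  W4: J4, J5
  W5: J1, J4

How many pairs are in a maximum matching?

4

Unit-capacity flow: source→left, listed edges, right→sink; max matching = max flow.
Augmenting path W1→J4 (+1); matched 1.
Augmenting path W2→J1 (+1); matched 2.
Augmenting path W4→J5 (+1); matched 3.
Augmenting path W5→J1→W2→J2 (+1); matched 4.
No augmenting path remains; maximum matching = 4.
König certificate: {W2, W4, W5, J4} is a vertex cover of size 4 (every listed pair touches it), so no matching can be larger.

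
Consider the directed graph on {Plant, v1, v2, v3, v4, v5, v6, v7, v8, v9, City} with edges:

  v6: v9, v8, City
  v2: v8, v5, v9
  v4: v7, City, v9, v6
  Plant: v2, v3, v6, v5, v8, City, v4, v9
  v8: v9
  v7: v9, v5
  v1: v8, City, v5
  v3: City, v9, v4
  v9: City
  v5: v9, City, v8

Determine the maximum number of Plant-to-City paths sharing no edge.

6

Assign every edge capacity 1; by Menger, the answer equals the max flow.
Path Plant→City (+1); total 1.
Path Plant→v3→City (+1); total 2.
Path Plant→v4→City (+1); total 3.
Path Plant→v5→City (+1); total 4.
Path Plant→v6→City (+1); total 5.
Path Plant→v9→City (+1); total 6.
No residual Plant→City path; max flow = 6.
Certifying cut of size 6: {Plant→City, Plant→v3, Plant→v4, Plant→v6, v5→City, v9→City}.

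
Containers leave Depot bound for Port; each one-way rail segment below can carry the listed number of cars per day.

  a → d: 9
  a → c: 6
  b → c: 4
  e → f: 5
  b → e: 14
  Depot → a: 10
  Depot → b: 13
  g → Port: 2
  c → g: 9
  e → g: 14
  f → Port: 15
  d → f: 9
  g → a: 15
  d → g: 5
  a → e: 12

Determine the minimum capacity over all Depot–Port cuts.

16

Augment Depot→a→c→g→Port: bottleneck 2, flow now 2.
Augment Depot→a→d→f→Port: bottleneck 8, flow now 10.
Augment Depot→b→e→f→Port: bottleneck 5, flow now 15.
Augment Depot→b→c→a→d→f→Port: bottleneck 1, flow now 16. (uses reverse residual edge)
No augmenting path remains; maximum flow = 16.
By max-flow min-cut, the minimum cut capacity equals the max flow.
In the residual graph, reachable from Depot: {Depot, a, b, c, e, g}.
Min-cut edges: a→d (9), e→f (5), g→Port (2); capacity 9 + 5 + 2 = 16.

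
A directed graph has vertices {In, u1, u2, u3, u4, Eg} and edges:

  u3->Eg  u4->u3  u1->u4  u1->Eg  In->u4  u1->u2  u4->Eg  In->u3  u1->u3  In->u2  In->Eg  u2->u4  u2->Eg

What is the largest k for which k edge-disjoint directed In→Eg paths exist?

Assign every edge capacity 1; by Menger, the answer equals the max flow.
Path In→Eg (+1); total 1.
Path In→u2→Eg (+1); total 2.
Path In→u3→Eg (+1); total 3.
Path In→u4→Eg (+1); total 4.
No residual In→Eg path; max flow = 4.
Certifying cut of size 4: {In→Eg, In→u2, In→u3, In→u4}.

4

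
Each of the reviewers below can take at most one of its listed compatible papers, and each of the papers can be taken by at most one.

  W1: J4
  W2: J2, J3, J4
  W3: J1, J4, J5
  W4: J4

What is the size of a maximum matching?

Unit-capacity flow: source→left, listed edges, right→sink; max matching = max flow.
Augmenting path W1→J4 (+1); matched 1.
Augmenting path W2→J2 (+1); matched 2.
Augmenting path W3→J1 (+1); matched 3.
No augmenting path remains; maximum matching = 3.
König certificate: {W2, W3, J4} is a vertex cover of size 3 (every listed pair touches it), so no matching can be larger.

3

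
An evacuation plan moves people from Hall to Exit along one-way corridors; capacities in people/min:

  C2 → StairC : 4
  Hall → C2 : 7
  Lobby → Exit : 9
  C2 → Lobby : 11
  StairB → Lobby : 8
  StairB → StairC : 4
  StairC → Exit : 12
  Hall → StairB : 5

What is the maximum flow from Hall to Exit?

Augment Hall→StairB→Lobby→Exit: bottleneck 5, flow now 5.
Augment Hall→C2→Lobby→Exit: bottleneck 4, flow now 9.
Augment Hall→C2→StairC→Exit: bottleneck 3, flow now 12.
No augmenting path remains; maximum flow = 12.
In the residual graph, reachable from Hall: {Hall}.
Min-cut edges: Hall→StairB (5), Hall→C2 (7); capacity 5 + 7 = 12.
This cut is saturated, so no flow can exceed 12.

12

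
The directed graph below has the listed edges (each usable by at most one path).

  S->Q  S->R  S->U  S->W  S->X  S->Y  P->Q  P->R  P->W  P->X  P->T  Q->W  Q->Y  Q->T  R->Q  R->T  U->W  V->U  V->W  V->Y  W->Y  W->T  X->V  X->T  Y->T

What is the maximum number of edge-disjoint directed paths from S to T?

5

Assign every edge capacity 1; by Menger, the answer equals the max flow.
Path S→Q→T (+1); total 1.
Path S→R→T (+1); total 2.
Path S→W→T (+1); total 3.
Path S→X→T (+1); total 4.
Path S→Y→T (+1); total 5.
No residual S→T path; max flow = 5.
Certifying cut of size 5: {S→Q, S→R, S→X, W→T, Y→T}.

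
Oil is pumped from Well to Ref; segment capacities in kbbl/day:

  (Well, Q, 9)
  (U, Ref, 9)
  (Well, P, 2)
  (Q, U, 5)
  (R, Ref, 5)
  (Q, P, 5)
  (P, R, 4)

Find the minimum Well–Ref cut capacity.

9

Augment Well→P→R→Ref: bottleneck 2, flow now 2.
Augment Well→Q→U→Ref: bottleneck 5, flow now 7.
Augment Well→Q→P→R→Ref: bottleneck 2, flow now 9.
No augmenting path remains; maximum flow = 9.
By max-flow min-cut, the minimum cut capacity equals the max flow.
In the residual graph, reachable from Well: {Well, P, Q}.
Min-cut edges: P→R (4), Q→U (5); capacity 4 + 5 = 9.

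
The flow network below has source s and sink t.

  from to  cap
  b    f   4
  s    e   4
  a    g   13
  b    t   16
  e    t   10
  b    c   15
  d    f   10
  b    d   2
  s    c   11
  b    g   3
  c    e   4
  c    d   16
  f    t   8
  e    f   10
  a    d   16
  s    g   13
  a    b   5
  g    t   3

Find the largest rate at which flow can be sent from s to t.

Augment s→e→t: bottleneck 4, flow now 4.
Augment s→g→t: bottleneck 3, flow now 7.
Augment s→c→e→t: bottleneck 4, flow now 11.
Augment s→c→d→f→t: bottleneck 7, flow now 18.
No augmenting path remains; maximum flow = 18.
In the residual graph, reachable from s: {s, g}.
Min-cut edges: s→c (11), s→e (4), g→t (3); capacity 11 + 4 + 3 = 18.
This cut is saturated, so no flow can exceed 18.

18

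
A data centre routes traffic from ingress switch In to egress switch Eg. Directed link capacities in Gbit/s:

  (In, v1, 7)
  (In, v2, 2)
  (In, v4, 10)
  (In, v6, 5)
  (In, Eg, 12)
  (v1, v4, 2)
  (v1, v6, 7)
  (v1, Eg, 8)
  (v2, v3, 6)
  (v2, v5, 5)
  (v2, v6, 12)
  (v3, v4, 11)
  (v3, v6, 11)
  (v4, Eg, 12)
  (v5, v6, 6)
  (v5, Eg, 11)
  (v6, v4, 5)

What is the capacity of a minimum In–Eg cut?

33

Augment In→Eg: bottleneck 12, flow now 12.
Augment In→v1→Eg: bottleneck 7, flow now 19.
Augment In→v4→Eg: bottleneck 10, flow now 29.
Augment In→v2→v5→Eg: bottleneck 2, flow now 31.
Augment In→v6→v4→Eg: bottleneck 2, flow now 33.
No augmenting path remains; maximum flow = 33.
By max-flow min-cut, the minimum cut capacity equals the max flow.
In the residual graph, reachable from In: {In, v4, v6}.
Min-cut edges: In→v1 (7), In→v2 (2), In→Eg (12), v4→Eg (12); capacity 7 + 2 + 12 + 12 = 33.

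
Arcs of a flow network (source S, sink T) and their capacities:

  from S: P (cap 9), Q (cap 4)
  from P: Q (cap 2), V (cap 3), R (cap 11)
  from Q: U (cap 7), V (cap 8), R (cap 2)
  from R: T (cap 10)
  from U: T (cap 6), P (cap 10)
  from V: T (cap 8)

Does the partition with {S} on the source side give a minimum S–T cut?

Given cut capacity: 9 + 4 = 13.
Augment S→P→R→T: bottleneck 9, flow now 9.
Augment S→Q→R→T: bottleneck 1, flow now 10.
Augment S→Q→U→T: bottleneck 3, flow now 13.
No augmenting path remains; maximum flow = 13.
Cut capacity 13 equals the max flow, so it is a minimum cut.

Yes — it is a minimum cut (capacity 13).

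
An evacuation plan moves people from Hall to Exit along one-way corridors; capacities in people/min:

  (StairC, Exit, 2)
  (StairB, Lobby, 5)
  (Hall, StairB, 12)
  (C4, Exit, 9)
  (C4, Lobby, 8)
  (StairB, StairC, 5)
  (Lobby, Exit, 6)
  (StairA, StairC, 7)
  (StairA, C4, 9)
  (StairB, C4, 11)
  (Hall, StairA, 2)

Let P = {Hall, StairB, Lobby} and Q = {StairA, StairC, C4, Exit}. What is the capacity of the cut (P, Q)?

24

Edges leaving {Hall, StairB, Lobby}: Hall→StairA (2), StairB→StairC (5), StairB→C4 (11), Lobby→Exit (6).
Cut capacity = 2 + 5 + 11 + 6 = 24.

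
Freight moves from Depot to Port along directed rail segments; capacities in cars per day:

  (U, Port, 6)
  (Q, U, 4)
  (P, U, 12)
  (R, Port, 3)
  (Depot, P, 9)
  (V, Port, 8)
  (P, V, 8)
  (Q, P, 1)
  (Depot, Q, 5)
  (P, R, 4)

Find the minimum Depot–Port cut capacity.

Augment Depot→P→R→Port: bottleneck 3, flow now 3.
Augment Depot→P→U→Port: bottleneck 6, flow now 9.
Augment Depot→Q→P→V→Port: bottleneck 1, flow now 10.
Augment Depot→Q→U→P→V→Port: bottleneck 4, flow now 14. (uses reverse residual edge)
No augmenting path remains; maximum flow = 14.
By max-flow min-cut, the minimum cut capacity equals the max flow.
In the residual graph, reachable from Depot: {Depot}.
Min-cut edges: Depot→P (9), Depot→Q (5); capacity 9 + 5 = 14.

14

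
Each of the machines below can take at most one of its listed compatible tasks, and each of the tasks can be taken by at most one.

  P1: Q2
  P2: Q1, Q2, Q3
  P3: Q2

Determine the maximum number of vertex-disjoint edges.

Unit-capacity flow: source→left, listed edges, right→sink; max matching = max flow.
Augmenting path P1→Q2 (+1); matched 1.
Augmenting path P2→Q1 (+1); matched 2.
No augmenting path remains; maximum matching = 2.
König certificate: {P2, Q2} is a vertex cover of size 2 (every listed pair touches it), so no matching can be larger.

2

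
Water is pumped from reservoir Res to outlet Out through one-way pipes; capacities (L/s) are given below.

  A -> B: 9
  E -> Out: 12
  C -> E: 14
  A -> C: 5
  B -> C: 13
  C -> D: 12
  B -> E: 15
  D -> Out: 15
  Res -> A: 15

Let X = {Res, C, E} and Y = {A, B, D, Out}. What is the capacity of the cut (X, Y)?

Edges leaving {Res, C, E}: Res→A (15), C→D (12), E→Out (12).
Cut capacity = 15 + 12 + 12 = 39.

39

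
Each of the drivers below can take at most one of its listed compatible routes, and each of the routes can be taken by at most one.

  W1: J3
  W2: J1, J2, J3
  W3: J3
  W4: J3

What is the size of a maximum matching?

2

Unit-capacity flow: source→left, listed edges, right→sink; max matching = max flow.
Augmenting path W1→J3 (+1); matched 1.
Augmenting path W2→J1 (+1); matched 2.
No augmenting path remains; maximum matching = 2.
König certificate: {W2, J3} is a vertex cover of size 2 (every listed pair touches it), so no matching can be larger.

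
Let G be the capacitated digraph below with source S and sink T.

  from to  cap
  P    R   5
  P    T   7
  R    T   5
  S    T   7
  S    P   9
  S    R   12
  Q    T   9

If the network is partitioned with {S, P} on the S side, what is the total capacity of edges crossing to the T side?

Edges leaving {S, P}: S→R (12), S→T (7), P→R (5), P→T (7).
Cut capacity = 12 + 7 + 5 + 7 = 31.

31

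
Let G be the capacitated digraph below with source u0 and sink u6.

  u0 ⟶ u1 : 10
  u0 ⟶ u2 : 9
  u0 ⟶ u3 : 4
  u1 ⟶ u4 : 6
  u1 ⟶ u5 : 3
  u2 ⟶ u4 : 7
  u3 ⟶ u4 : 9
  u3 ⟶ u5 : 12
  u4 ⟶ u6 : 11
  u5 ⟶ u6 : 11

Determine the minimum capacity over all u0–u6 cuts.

Augment u0→u1→u4→u6: bottleneck 6, flow now 6.
Augment u0→u1→u5→u6: bottleneck 3, flow now 9.
Augment u0→u2→u4→u6: bottleneck 5, flow now 14.
Augment u0→u3→u5→u6: bottleneck 4, flow now 18.
No augmenting path remains; maximum flow = 18.
By max-flow min-cut, the minimum cut capacity equals the max flow.
In the residual graph, reachable from u0: {u0, u1, u2, u4}.
Min-cut edges: u0→u3 (4), u1→u5 (3), u4→u6 (11); capacity 4 + 3 + 11 = 18.

18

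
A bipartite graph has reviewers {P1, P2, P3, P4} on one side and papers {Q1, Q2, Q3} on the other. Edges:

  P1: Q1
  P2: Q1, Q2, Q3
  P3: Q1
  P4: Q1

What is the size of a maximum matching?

2

Unit-capacity flow: source→left, listed edges, right→sink; max matching = max flow.
Augmenting path P1→Q1 (+1); matched 1.
Augmenting path P2→Q2 (+1); matched 2.
No augmenting path remains; maximum matching = 2.
König certificate: {P2, Q1} is a vertex cover of size 2 (every listed pair touches it), so no matching can be larger.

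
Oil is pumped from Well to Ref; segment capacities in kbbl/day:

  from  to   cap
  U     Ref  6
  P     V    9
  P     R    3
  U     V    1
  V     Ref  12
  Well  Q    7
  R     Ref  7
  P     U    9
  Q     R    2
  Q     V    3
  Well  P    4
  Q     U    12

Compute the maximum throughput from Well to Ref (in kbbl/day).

11

Augment Well→P→R→Ref: bottleneck 3, flow now 3.
Augment Well→P→U→Ref: bottleneck 1, flow now 4.
Augment Well→Q→R→Ref: bottleneck 2, flow now 6.
Augment Well→Q→U→Ref: bottleneck 5, flow now 11.
No augmenting path remains; maximum flow = 11.
In the residual graph, reachable from Well: {Well}.
Min-cut edges: Well→P (4), Well→Q (7); capacity 4 + 7 = 11.
This cut is saturated, so no flow can exceed 11.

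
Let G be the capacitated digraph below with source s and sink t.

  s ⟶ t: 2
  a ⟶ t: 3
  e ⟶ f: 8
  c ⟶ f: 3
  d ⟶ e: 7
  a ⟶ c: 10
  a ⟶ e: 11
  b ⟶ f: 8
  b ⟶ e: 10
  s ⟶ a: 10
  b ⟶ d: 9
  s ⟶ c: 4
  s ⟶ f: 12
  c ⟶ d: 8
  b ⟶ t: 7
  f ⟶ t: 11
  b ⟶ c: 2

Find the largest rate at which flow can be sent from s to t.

16

Augment s→t: bottleneck 2, flow now 2.
Augment s→a→t: bottleneck 3, flow now 5.
Augment s→f→t: bottleneck 11, flow now 16.
No augmenting path remains; maximum flow = 16.
In the residual graph, reachable from s: {s, a, c, d, e, f}.
Min-cut edges: s→t (2), a→t (3), f→t (11); capacity 2 + 3 + 11 = 16.
This cut is saturated, so no flow can exceed 16.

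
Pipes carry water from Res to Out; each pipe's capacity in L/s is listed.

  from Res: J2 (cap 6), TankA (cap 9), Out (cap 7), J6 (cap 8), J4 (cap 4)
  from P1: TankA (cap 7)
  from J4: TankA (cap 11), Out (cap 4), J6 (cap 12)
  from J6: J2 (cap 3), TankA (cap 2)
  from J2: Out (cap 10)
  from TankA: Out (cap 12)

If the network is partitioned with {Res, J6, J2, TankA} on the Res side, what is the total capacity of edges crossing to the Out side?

33

Edges leaving {Res, J6, J2, TankA}: Res→J4 (4), Res→Out (7), J2→Out (10), TankA→Out (12).
Cut capacity = 4 + 7 + 10 + 12 = 33.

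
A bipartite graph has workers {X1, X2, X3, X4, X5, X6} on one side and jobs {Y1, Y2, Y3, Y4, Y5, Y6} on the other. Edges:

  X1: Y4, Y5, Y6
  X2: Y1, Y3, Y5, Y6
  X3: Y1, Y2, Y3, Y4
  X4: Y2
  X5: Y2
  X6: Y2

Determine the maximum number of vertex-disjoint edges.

Unit-capacity flow: source→left, listed edges, right→sink; max matching = max flow.
Augmenting path X1→Y4 (+1); matched 1.
Augmenting path X2→Y1 (+1); matched 2.
Augmenting path X3→Y2 (+1); matched 3.
Augmenting path X4→Y2→X3→Y3 (+1); matched 4.
No augmenting path remains; maximum matching = 4.
König certificate: {X1, X2, X3, Y2} is a vertex cover of size 4 (every listed pair touches it), so no matching can be larger.

4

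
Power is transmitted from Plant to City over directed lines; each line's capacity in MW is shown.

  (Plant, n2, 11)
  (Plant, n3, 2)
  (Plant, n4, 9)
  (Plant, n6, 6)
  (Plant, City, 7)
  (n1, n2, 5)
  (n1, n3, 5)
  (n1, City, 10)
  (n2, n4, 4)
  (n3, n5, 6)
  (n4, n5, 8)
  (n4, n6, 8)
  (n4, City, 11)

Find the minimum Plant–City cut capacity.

18

Augment Plant→City: bottleneck 7, flow now 7.
Augment Plant→n4→City: bottleneck 9, flow now 16.
Augment Plant→n2→n4→City: bottleneck 2, flow now 18.
No augmenting path remains; maximum flow = 18.
By max-flow min-cut, the minimum cut capacity equals the max flow.
In the residual graph, reachable from Plant: {Plant, n2, n3, n4, n5, n6}.
Min-cut edges: Plant→City (7), n4→City (11); capacity 7 + 11 = 18.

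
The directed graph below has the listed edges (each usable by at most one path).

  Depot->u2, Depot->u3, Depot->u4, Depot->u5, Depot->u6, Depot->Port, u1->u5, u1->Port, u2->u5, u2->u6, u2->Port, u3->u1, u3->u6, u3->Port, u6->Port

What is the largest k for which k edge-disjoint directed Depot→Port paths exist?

Assign every edge capacity 1; by Menger, the answer equals the max flow.
Path Depot→Port (+1); total 1.
Path Depot→u2→Port (+1); total 2.
Path Depot→u3→Port (+1); total 3.
Path Depot→u6→Port (+1); total 4.
No residual Depot→Port path; max flow = 4.
Certifying cut of size 4: {Depot→Port, Depot→u2, Depot→u3, Depot→u6}.

4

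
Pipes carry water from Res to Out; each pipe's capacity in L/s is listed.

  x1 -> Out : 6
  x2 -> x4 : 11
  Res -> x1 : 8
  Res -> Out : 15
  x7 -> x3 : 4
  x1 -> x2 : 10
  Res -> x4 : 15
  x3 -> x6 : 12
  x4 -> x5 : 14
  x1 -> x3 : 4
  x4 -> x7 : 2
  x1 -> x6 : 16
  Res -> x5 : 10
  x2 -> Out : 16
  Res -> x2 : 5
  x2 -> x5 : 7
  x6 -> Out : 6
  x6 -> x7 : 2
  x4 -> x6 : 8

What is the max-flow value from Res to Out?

Augment Res→Out: bottleneck 15, flow now 15.
Augment Res→x1→Out: bottleneck 6, flow now 21.
Augment Res→x2→Out: bottleneck 5, flow now 26.
Augment Res→x1→x2→Out: bottleneck 2, flow now 28.
Augment Res→x4→x6→Out: bottleneck 6, flow now 34.
No augmenting path remains; maximum flow = 34.
In the residual graph, reachable from Res: {Res, x3, x4, x5, x6, x7}.
Min-cut edges: Res→x1 (8), Res→x2 (5), Res→Out (15), x6→Out (6); capacity 8 + 5 + 15 + 6 = 34.
This cut is saturated, so no flow can exceed 34.

34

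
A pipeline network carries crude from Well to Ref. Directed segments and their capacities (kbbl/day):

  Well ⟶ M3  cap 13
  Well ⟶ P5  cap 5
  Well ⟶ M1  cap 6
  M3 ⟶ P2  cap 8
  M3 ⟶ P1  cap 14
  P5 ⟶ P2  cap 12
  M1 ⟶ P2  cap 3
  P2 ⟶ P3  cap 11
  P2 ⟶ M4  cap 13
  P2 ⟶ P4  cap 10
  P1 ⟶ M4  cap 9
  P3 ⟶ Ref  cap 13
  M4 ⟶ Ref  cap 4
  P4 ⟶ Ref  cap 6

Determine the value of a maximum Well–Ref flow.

20

Augment Well→M3→P2→P3→Ref: bottleneck 8, flow now 8.
Augment Well→M3→P1→M4→Ref: bottleneck 4, flow now 12.
Augment Well→P5→P2→P3→Ref: bottleneck 3, flow now 15.
Augment Well→P5→P2→P4→Ref: bottleneck 2, flow now 17.
Augment Well→M1→P2→P4→Ref: bottleneck 3, flow now 20.
No augmenting path remains; maximum flow = 20.
In the residual graph, reachable from Well: {Well, M3, M1, P1, M4}.
Min-cut edges: Well→P5 (5), M3→P2 (8), M1→P2 (3), M4→Ref (4); capacity 5 + 8 + 3 + 4 = 20.
This cut is saturated, so no flow can exceed 20.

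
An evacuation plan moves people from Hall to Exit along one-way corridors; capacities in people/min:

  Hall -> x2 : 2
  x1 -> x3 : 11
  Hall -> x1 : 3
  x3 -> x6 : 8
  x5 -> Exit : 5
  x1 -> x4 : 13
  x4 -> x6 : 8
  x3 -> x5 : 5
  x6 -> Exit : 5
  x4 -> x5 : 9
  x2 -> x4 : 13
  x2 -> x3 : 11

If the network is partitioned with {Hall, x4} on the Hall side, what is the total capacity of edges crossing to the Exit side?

Edges leaving {Hall, x4}: Hall→x1 (3), Hall→x2 (2), x4→x5 (9), x4→x6 (8).
Cut capacity = 3 + 2 + 9 + 8 = 22.

22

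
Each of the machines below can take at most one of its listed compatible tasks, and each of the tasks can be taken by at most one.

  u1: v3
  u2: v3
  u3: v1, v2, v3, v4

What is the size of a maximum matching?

Unit-capacity flow: source→left, listed edges, right→sink; max matching = max flow.
Augmenting path u1→v3 (+1); matched 1.
Augmenting path u3→v1 (+1); matched 2.
No augmenting path remains; maximum matching = 2.
König certificate: {u3, v3} is a vertex cover of size 2 (every listed pair touches it), so no matching can be larger.

2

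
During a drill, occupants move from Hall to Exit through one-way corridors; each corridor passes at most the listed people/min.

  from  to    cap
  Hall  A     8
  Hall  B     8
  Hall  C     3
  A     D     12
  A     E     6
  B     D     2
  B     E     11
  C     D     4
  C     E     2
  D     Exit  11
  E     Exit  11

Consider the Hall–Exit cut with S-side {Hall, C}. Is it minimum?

Given cut capacity: 8 + 8 + 4 + 2 = 22.
Augment Hall→A→D→Exit: bottleneck 8, flow now 8.
Augment Hall→B→D→Exit: bottleneck 2, flow now 10.
Augment Hall→B→E→Exit: bottleneck 6, flow now 16.
Augment Hall→C→D→Exit: bottleneck 1, flow now 17.
Augment Hall→C→E→Exit: bottleneck 2, flow now 19.
No augmenting path remains; maximum flow = 19.
In the residual graph, reachable from Hall: {Hall}.
Min-cut edges: Hall→A (8), Hall→B (8), Hall→C (3); capacity 8 + 8 + 3 = 19.
Cut capacity 22 exceeds the max flow 19, so it is not minimum.

No — its capacity is 22, but the minimum cut has capacity 19.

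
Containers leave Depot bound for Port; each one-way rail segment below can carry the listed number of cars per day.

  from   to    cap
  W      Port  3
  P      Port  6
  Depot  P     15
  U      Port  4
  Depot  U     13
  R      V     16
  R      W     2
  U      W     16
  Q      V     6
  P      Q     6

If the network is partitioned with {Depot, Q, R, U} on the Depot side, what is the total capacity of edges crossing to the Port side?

Edges leaving {Depot, Q, R, U}: Depot→P (15), Q→V (6), R→V (16), R→W (2), U→W (16), U→Port (4).
Cut capacity = 15 + 6 + 16 + 2 + 16 + 4 = 59.

59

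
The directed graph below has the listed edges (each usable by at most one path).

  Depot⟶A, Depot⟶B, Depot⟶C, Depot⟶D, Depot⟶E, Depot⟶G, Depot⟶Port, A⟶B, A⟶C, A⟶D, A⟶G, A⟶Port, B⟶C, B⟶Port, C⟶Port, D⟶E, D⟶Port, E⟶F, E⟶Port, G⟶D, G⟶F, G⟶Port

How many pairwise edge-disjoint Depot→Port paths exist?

Assign every edge capacity 1; by Menger, the answer equals the max flow.
Path Depot→Port (+1); total 1.
Path Depot→A→Port (+1); total 2.
Path Depot→B→Port (+1); total 3.
Path Depot→C→Port (+1); total 4.
Path Depot→D→Port (+1); total 5.
Path Depot→E→Port (+1); total 6.
Path Depot→G→Port (+1); total 7.
No residual Depot→Port path; max flow = 7.
Certifying cut of size 7: {Depot→A, Depot→B, Depot→C, Depot→D, Depot→E, Depot→G, Depot→Port}.

7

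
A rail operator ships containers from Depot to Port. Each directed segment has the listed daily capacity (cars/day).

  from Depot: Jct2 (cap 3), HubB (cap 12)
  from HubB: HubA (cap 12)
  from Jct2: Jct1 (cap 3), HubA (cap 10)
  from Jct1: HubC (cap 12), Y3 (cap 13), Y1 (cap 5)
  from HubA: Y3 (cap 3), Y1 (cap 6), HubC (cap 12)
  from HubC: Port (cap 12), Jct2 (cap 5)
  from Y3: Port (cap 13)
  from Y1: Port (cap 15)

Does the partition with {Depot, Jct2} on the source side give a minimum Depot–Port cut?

No — its capacity is 25, but the minimum cut has capacity 15.

Given cut capacity: 12 + 3 + 10 = 25.
Augment Depot→HubB→HubA→HubC→Port: bottleneck 12, flow now 12.
Augment Depot→Jct2→Jct1→Y3→Port: bottleneck 3, flow now 15.
No augmenting path remains; maximum flow = 15.
In the residual graph, reachable from Depot: {Depot}.
Min-cut edges: Depot→HubB (12), Depot→Jct2 (3); capacity 12 + 3 = 15.
Cut capacity 25 exceeds the max flow 15, so it is not minimum.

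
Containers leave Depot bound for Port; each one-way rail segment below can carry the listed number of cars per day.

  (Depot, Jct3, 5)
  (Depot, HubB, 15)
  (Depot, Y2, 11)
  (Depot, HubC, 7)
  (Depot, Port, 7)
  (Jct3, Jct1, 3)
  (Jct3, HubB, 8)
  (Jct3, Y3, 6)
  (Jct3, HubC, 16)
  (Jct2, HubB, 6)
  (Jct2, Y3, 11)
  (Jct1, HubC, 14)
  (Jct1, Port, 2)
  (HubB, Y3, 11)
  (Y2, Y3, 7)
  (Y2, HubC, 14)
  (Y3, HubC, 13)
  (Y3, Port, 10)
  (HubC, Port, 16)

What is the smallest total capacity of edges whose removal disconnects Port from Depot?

35

Augment Depot→Port: bottleneck 7, flow now 7.
Augment Depot→HubC→Port: bottleneck 7, flow now 14.
Augment Depot→Jct3→Jct1→Port: bottleneck 2, flow now 16.
Augment Depot→Jct3→Y3→Port: bottleneck 3, flow now 19.
Augment Depot→HubB→Y3→Port: bottleneck 7, flow now 26.
Augment Depot→Y2→HubC→Port: bottleneck 9, flow now 35.
No augmenting path remains; maximum flow = 35.
By max-flow min-cut, the minimum cut capacity equals the max flow.
In the residual graph, reachable from Depot: {Depot, Jct3, Jct1, HubB, Y2, Y3, HubC}.
Min-cut edges: Depot→Port (7), Jct1→Port (2), Y3→Port (10), HubC→Port (16); capacity 7 + 2 + 10 + 16 = 35.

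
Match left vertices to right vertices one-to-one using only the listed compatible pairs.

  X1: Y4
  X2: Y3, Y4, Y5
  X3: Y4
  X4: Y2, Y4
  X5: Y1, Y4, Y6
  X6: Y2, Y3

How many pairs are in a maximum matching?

5

Unit-capacity flow: source→left, listed edges, right→sink; max matching = max flow.
Augmenting path X1→Y4 (+1); matched 1.
Augmenting path X2→Y3 (+1); matched 2.
Augmenting path X4→Y2 (+1); matched 3.
Augmenting path X5→Y1 (+1); matched 4.
Augmenting path X6→Y3→X2→Y5 (+1); matched 5.
No augmenting path remains; maximum matching = 5.
König certificate: {X2, X4, X5, X6, Y4} is a vertex cover of size 5 (every listed pair touches it), so no matching can be larger.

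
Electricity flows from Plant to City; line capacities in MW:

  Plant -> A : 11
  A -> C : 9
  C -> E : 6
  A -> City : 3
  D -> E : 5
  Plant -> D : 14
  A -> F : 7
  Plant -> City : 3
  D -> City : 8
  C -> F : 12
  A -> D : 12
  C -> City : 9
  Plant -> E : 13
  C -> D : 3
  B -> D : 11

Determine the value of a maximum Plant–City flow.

Augment Plant→City: bottleneck 3, flow now 3.
Augment Plant→A→City: bottleneck 3, flow now 6.
Augment Plant→D→City: bottleneck 8, flow now 14.
Augment Plant→A→C→City: bottleneck 8, flow now 22.
No augmenting path remains; maximum flow = 22.
In the residual graph, reachable from Plant: {Plant, D, E}.
Min-cut edges: Plant→A (11), Plant→City (3), D→City (8); capacity 11 + 3 + 8 = 22.
This cut is saturated, so no flow can exceed 22.

22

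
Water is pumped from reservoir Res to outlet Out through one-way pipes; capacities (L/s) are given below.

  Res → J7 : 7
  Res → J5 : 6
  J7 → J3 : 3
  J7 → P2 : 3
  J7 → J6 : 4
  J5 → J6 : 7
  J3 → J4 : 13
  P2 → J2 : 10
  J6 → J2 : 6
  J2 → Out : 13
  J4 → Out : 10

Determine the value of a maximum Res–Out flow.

12

Augment Res→J7→J3→J4→Out: bottleneck 3, flow now 3.
Augment Res→J7→P2→J2→Out: bottleneck 3, flow now 6.
Augment Res→J7→J6→J2→Out: bottleneck 1, flow now 7.
Augment Res→J5→J6→J2→Out: bottleneck 5, flow now 12.
No augmenting path remains; maximum flow = 12.
In the residual graph, reachable from Res: {Res, J7, J5, J6}.
Min-cut edges: J7→J3 (3), J7→P2 (3), J6→J2 (6); capacity 3 + 3 + 6 = 12.
This cut is saturated, so no flow can exceed 12.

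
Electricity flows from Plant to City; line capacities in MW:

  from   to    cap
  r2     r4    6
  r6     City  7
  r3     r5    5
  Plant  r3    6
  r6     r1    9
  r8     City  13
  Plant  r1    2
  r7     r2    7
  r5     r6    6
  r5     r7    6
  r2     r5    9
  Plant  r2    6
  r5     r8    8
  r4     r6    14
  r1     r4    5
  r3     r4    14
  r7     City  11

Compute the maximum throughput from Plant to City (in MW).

Augment Plant→r1→r4→r6→City: bottleneck 2, flow now 2.
Augment Plant→r2→r4→r6→City: bottleneck 5, flow now 7.
Augment Plant→r2→r5→r7→City: bottleneck 1, flow now 8.
Augment Plant→r3→r5→r7→City: bottleneck 5, flow now 13.
Augment Plant→r3→r4→r2→r5→r8→City: bottleneck 1, flow now 14. (uses reverse residual edge)
No augmenting path remains; maximum flow = 14.
In the residual graph, reachable from Plant: {Plant}.
Min-cut edges: Plant→r1 (2), Plant→r2 (6), Plant→r3 (6); capacity 2 + 6 + 6 = 14.
This cut is saturated, so no flow can exceed 14.

14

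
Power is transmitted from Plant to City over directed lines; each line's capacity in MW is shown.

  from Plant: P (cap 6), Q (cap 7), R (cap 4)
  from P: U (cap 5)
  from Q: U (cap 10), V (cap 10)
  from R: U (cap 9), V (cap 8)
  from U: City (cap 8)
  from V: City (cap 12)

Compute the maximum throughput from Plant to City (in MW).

16

Augment Plant→P→U→City: bottleneck 5, flow now 5.
Augment Plant→Q→U→City: bottleneck 3, flow now 8.
Augment Plant→Q→V→City: bottleneck 4, flow now 12.
Augment Plant→R→V→City: bottleneck 4, flow now 16.
No augmenting path remains; maximum flow = 16.
In the residual graph, reachable from Plant: {Plant, P}.
Min-cut edges: Plant→Q (7), Plant→R (4), P→U (5); capacity 7 + 4 + 5 = 16.
This cut is saturated, so no flow can exceed 16.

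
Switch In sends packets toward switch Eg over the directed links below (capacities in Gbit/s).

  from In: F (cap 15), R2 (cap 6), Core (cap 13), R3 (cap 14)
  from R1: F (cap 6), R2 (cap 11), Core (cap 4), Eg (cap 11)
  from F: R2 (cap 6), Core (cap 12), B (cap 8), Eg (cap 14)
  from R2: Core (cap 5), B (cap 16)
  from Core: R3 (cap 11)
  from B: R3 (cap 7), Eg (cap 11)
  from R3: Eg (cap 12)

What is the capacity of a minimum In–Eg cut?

Augment In→F→Eg: bottleneck 14, flow now 14.
Augment In→R3→Eg: bottleneck 12, flow now 26.
Augment In→F→B→Eg: bottleneck 1, flow now 27.
Augment In→R2→B→Eg: bottleneck 6, flow now 33.
No augmenting path remains; maximum flow = 33.
By max-flow min-cut, the minimum cut capacity equals the max flow.
In the residual graph, reachable from In: {In, Core, R3}.
Min-cut edges: In→F (15), In→R2 (6), R3→Eg (12); capacity 15 + 6 + 12 = 33.

33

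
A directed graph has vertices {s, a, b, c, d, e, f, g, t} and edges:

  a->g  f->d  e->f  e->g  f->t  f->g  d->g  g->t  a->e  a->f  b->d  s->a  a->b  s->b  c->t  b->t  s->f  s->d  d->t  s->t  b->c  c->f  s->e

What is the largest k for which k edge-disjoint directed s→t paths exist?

6

Assign every edge capacity 1; by Menger, the answer equals the max flow.
Augment s→t (+1); total 1.
Augment s→b→t (+1); total 2.
Augment s→d→t (+1); total 3.
Augment s→f→t (+1); total 4.
Augment s→a→g→t (+1); total 5.
Augment s→e→g→a→b→c→t (+1); total 6. (traverses a→g backwards in the residual graph, cancelling flow on it)
After the cancellation the 6 edge-disjoint paths are: s→a→b→c→t; s→b→t; s→d→t; s→e→g→t; s→f→t; s→t.
No residual s→t path; max flow = 6.
Certifying cut of size 6: {s→a, s→b, s→d, s→e, s→f, s→t}.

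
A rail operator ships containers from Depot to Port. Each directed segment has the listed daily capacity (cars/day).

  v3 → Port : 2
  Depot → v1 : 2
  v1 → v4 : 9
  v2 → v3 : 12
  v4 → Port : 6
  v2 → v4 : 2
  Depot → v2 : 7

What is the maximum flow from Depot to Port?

6

Augment Depot→v1→v4→Port: bottleneck 2, flow now 2.
Augment Depot→v2→v3→Port: bottleneck 2, flow now 4.
Augment Depot→v2→v4→Port: bottleneck 2, flow now 6.
No augmenting path remains; maximum flow = 6.
In the residual graph, reachable from Depot: {Depot, v2, v3}.
Min-cut edges: Depot→v1 (2), v2→v4 (2), v3→Port (2); capacity 2 + 2 + 2 = 6.
This cut is saturated, so no flow can exceed 6.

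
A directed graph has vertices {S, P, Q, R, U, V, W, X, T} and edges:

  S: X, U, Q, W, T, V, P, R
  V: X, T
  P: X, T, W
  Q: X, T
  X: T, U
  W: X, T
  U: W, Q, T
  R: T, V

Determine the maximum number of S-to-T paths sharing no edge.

Assign every edge capacity 1; by Menger, the answer equals the max flow.
Path S→T (+1); total 1.
Path S→P→T (+1); total 2.
Path S→Q→T (+1); total 3.
Path S→R→T (+1); total 4.
Path S→U→T (+1); total 5.
Path S→V→T (+1); total 6.
Path S→W→T (+1); total 7.
Path S→X→T (+1); total 8.
No residual S→T path; max flow = 8.
Certifying cut of size 8: {S→P, S→Q, S→R, S→T, S→U, S→V, S→W, S→X}.

8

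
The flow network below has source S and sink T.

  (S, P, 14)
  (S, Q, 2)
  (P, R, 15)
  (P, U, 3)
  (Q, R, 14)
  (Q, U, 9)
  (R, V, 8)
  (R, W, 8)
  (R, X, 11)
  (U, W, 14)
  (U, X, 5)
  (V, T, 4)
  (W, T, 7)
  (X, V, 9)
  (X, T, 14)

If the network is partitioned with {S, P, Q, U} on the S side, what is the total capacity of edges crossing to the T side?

Edges leaving {S, P, Q, U}: P→R (15), Q→R (14), U→W (14), U→X (5).
Cut capacity = 15 + 14 + 14 + 5 = 48.

48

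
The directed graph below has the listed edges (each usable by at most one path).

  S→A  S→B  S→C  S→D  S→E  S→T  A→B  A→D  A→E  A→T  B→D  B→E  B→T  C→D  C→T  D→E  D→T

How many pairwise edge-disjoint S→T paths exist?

5

Assign every edge capacity 1; by Menger, the answer equals the max flow.
Path S→T (+1); total 1.
Path S→A→T (+1); total 2.
Path S→B→T (+1); total 3.
Path S→C→T (+1); total 4.
Path S→D→T (+1); total 5.
No residual S→T path; max flow = 5.
Certifying cut of size 5: {S→A, S→B, S→C, S→D, S→T}.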